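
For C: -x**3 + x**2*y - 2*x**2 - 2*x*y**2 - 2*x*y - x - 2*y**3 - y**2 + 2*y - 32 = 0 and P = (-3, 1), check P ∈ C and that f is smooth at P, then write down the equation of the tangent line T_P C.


Tangent line at P: -26*x + 21*y - 99 = 0.

Step 1: f(-3, 1) = 0, so P lies on C.
Step 2: partial derivatives
  f_x(x, y) = -3*x**2 + 2*x*y - 4*x - 2*y**2 - 2*y - 1, f_y(x, y) = x**2 - 4*x*y - 2*x - 6*y**2 - 2*y + 2.
  f_x(P) = -26, f_y(P) = 21 (gradient nonzero, so P is smooth).
Step 3: tangent line at P: -26·(x − -3) + 21·(y − 1) = 0.
Expanding: -26*x + 21*y - 99 = 0.


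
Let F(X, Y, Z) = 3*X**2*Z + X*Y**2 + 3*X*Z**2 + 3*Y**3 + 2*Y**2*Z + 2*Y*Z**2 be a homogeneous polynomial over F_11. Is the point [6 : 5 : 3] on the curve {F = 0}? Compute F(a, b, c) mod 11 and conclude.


F(6,5,3) ≡ 8 (mod 11); P is NOT on the curve.

Evaluate F(6, 5, 3) term-by-term (mod 11).
  3*X**2*Z ↦ 3·36·1·3 = 324
  X*Y**2 ↦ 1·6·25·1 = 150
  3*X*Z**2 ↦ 3·6·1·9 = 162
  3*Y**3 ↦ 3·1·125·1 = 375
  2*Y**2*Z ↦ 2·1·25·3 = 150
  2*Y*Z**2 ↦ 2·1·5·9 = 90
Sum: F(6, 5, 3) = (324) + (150) + (162) + (375) + (150) + (90) = 1251.
Reducing mod 11: 1251 ≡ 8 (mod 11).
Since F(a, b, c) ≡ 8 ≠ 0 (mod 11), P does NOT lie on the curve.


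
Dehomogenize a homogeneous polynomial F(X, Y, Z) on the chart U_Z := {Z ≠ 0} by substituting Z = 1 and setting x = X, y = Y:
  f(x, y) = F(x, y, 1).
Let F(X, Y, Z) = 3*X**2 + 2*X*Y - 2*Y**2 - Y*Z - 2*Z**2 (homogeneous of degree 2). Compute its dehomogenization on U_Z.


f(x, y) = 3*x**2 + 2*x*y - 2*y**2 - y - 2

On U_Z we set Z = 1. Each monomial c·X^i·Y^j·Z^k in F becomes c·x^i·y^j·1^k = c·x^i·y^j.
Substituting Z = 1: F(X, Y, 1) = 3*x**2 + 2*x*y - 2*y**2 - y - 2.
Note: deg(f) ≤ deg(F) = 2; strict inequality happens when F is divisible by Z (lost terms).


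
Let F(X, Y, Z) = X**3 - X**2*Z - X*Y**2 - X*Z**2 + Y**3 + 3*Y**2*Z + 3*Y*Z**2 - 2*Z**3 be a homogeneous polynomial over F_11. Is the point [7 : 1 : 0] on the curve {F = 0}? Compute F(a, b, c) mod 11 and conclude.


F(7,1,0) ≡ 7 (mod 11); P is NOT on the curve.

Evaluate F(7, 1, 0) term-by-term (mod 11).
  X**3 ↦ 1·343·1·1 = 343
  -X**2*Z ↦ -1·49·1·0 = 0
  -X*Y**2 ↦ -1·7·1·1 = -7
  -X*Z**2 ↦ -1·7·1·0 = 0
  Y**3 ↦ 1·1·1·1 = 1
  3*Y**2*Z ↦ 3·1·1·0 = 0
  3*Y*Z**2 ↦ 3·1·1·0 = 0
  -2*Z**3 ↦ -2·1·1·0 = 0
Sum: F(7, 1, 0) = (343) + (0) + (-7) + (0) + (1) + (0) + (0) + (0) = 337.
Reducing mod 11: 337 ≡ 7 (mod 11).
Since F(a, b, c) ≡ 7 ≠ 0 (mod 11), P does NOT lie on the curve.


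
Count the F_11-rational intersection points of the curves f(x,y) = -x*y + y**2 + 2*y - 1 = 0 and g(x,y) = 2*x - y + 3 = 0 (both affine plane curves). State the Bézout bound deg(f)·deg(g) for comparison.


Common zeros: ∅; count = 0; Bézout bound = 2.

deg(f) = 2, deg(g) = 1, so Bézout bound = 2.
Scan x ∈ F_11. For each x, list the y ∈ F_11 with f(x, y) ≡ 0 and those with g(x, y) ≡ 0 (mod 11); the common zeros in that column are the intersection.
  x = 0: f ≡ 0 at y ∈ ∅; g ≡ 0 at y ∈ {3}; common: ∅.
  x = 1: f ≡ 0 at y ∈ {3, 7}; g ≡ 0 at y ∈ {5}; common: ∅.
  x = 2: f ≡ 0 at y ∈ {1, 10}; g ≡ 0 at y ∈ {7}; common: ∅.
  x = 3: f ≡ 0 at y ∈ {4, 8}; g ≡ 0 at y ∈ {9}; common: ∅.
  x = 4: f ≡ 0 at y ∈ ∅; g ≡ 0 at y ∈ {0}; common: ∅.
  x = 5: f ≡ 0 at y ∈ ∅; g ≡ 0 at y ∈ {2}; common: ∅.
  x = 6: f ≡ 0 at y ∈ {6, 9}; g ≡ 0 at y ∈ {4}; common: ∅.
  x = 7: f ≡ 0 at y ∈ ∅; g ≡ 0 at y ∈ {6}; common: ∅.
  x = 8: f ≡ 0 at y ∈ ∅; g ≡ 0 at y ∈ {8}; common: ∅.
  x = 9: f ≡ 0 at y ∈ {2, 5}; g ≡ 0 at y ∈ {10}; common: ∅.
  x = 10: f ≡ 0 at y ∈ ∅; g ≡ 0 at y ∈ {1}; common: ∅.
Collecting: common zeros = ∅, so the count is 0.
Comparison with the Bézout bound: 0 ≤ 2 = deg(f)·deg(g), as expected for curves with no common component (the affine F_11-count falls short of the bound because intersections may lie at infinity, over extension fields, or carry multiplicity).


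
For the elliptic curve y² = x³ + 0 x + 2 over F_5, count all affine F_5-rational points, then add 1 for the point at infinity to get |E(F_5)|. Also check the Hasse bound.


Affine points = {(2, 0), (3, 2), (3, 3), (4, 1), (4, 4)}; affine count = 5; |E(F_5)| = 6.

Discriminant check: Δ ∝ 4a³ + 27b² = 4·0³ + 27·2² = 4·0 + 27·4 ≡ 3 (mod 5). Nonzero ⇒ E is nonsingular.
For each x ∈ F_5, compute rhs = x³ + 0·x + 2 mod 5, then count y ∈ F_5 with y² ≡ rhs.
  x = 0: rhs = 2, matching y values: none (0 points).
  x = 1: rhs = 3, matching y values: none (0 points).
  x = 2: rhs = 0, matching y values: 0 (1 points).
  x = 3: rhs = 4, matching y values: 2, 3 (2 points).
  x = 4: rhs = 1, matching y values: 1, 4 (2 points).
Total affine count: 5.
Full point count |E(F_5)| = 5 + 1 = 6.
Hasse bound: |6 − (5+1)| = |0| = 0 ≤ 2√5 ≈ 4.4721 ✓.


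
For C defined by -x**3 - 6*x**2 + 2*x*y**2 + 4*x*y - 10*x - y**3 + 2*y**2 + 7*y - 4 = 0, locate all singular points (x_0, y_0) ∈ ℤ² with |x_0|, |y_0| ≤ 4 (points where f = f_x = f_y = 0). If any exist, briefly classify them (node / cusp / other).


Singular points: {(-2, -1)}; classification: cusp.

Compute partial derivatives:
  f_x = -3*x**2 - 12*x + 2*y**2 + 4*y - 10.
  f_y = 4*x*y + 4*x - 3*y**2 + 4*y + 7.
Scan x_0 ∈ {−4, ..., 4}. For each x_0, f_y(x_0, y) is a polynomial in y; find its integer roots y ∈ {−4, ..., 4}, then test f_x and f at those candidates.
  x = -4: f_y(-4, y) = -3*y**2 - 12*y - 9; vanishes at y ∈ {-3, -1}. (-4, -3): f_x = -4 ≠ 0; (-4, -1): f_x = -12 ≠ 0.
  x = -3: f_y(-3, y) = -3*y**2 - 8*y - 5; vanishes at y ∈ {-1}. (-3, -1): f_x = -3 ≠ 0.
  x = -2: f_y(-2, y) = -3*y**2 - 4*y - 1; vanishes at y ∈ {-1}. (-2, -1): f_x = 0, f = 0 — SINGULAR.
  x = -1: f_y(-1, y) = 3 - 3*y**2; vanishes at y ∈ {-1, 1}. (-1, -1): f_x = -3 ≠ 0; (-1, 1): f_x = 5 ≠ 0.
  x = 0: f_y(0, y) = -3*y**2 + 4*y + 7; vanishes at y ∈ {-1}. (0, -1): f_x = -12 ≠ 0.
  x = 1: f_y(1, y) = -3*y**2 + 8*y + 11; vanishes at y ∈ {-1}. (1, -1): f_x = -27 ≠ 0.
  x = 2: f_y(2, y) = -3*y**2 + 12*y + 15; vanishes at y ∈ {-1}. (2, -1): f_x = -48 ≠ 0.
  x = 3: f_y(3, y) = -3*y**2 + 16*y + 19; vanishes at y ∈ {-1}. (3, -1): f_x = -75 ≠ 0.
  x = 4: f_y(4, y) = -3*y**2 + 20*y + 23; vanishes at y ∈ {-1}. (4, -1): f_x = -108 ≠ 0.
Only singular point on the grid: (-2, -1).
Classify: substitute x = -2 + u, y = -1 + v and expand: f = -u**3 + 2*u*v**2 - v**3 + v**2.
No constant or linear terms (consistent with a singular point). Quadratic part: v**2. Cubic part: -u**3 + 2*u*v**2 - v**3.
The quadratic part v**2 is a perfect square, so there is a single (double) tangent line v = 0, i.e. y = -1. Restricting the cubic part to that line (v = 0) leaves -u**3 ≠ 0, so f is not divisible by v and the branch is v² ≈ u**3 to lowest order — this is a cusp.
Classification: cusp.


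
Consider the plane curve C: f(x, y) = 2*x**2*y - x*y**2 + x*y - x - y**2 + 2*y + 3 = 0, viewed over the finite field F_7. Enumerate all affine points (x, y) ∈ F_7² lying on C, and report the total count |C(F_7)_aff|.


Affine F_7-points: {(0, 3), (0, 6), (2, 5), (2, 6), (3, 0), (3, 4), (5, 1), (5, 5), (6, 1)}; count = 9.

For each of the 49 pairs (x, y) ∈ F_7², evaluate f(x, y) mod 7. Record the zeros.
  x = 0: [0↦3, 1↦4, 2↦3, 3↦0, 4↦2, 5↦2, 6↦0]  zeros at y ∈ {3, 6}
  x = 1: [0↦2, 1↦5, 2↦4, 3↦6, 4↦4, 5↦5, 6↦2]  zeros at y ∈ ∅
  x = 2: [0↦1, 1↦3, 2↦6, 3↦3, 4↦1, 5↦0, 6↦0]  zeros at y ∈ {5, 6}
  x = 3: [0↦0, 1↦5, 2↦2, 3↦5, 4↦0, 5↦1, 6↦1]  zeros at y ∈ {0, 4}
  x = 4: [0↦6, 1↦4, 2↦6, 3↦5, 4↦1, 5↦1, 6↦5]  zeros at y ∈ ∅
  x = 5: [0↦5, 1↦0, 2↦4, 3↦3, 4↦4, 5↦0, 6↦5]  zeros at y ∈ {1, 5}
  x = 6: [0↦4, 1↦0, 2↦3, 3↦6, 4↦2, 5↦5, 6↦1]  zeros at y ∈ {1}
Collecting zeros: affine points = {(0, 3), (0, 6), (2, 5), (2, 6), (3, 0), (3, 4), (5, 1), (5, 5), (6, 1)}.
Total count |C(F_7)_aff| = 9.


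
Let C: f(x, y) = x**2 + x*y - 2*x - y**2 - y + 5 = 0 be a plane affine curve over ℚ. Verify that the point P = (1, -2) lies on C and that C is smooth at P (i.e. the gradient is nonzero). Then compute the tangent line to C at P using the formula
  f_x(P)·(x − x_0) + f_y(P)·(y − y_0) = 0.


Tangent line at P: -2*x + 4*y + 10 = 0.

Step 1: f(1, -2) = 0, so P lies on C.
Step 2: partial derivatives
  f_x(x, y) = 2*x + y - 2, f_y(x, y) = x - 2*y - 1.
  f_x(P) = -2, f_y(P) = 4 (gradient nonzero, so P is smooth).
Step 3: tangent line at P: -2·(x − 1) + 4·(y − -2) = 0.
Expanding: -2*x + 4*y + 10 = 0.


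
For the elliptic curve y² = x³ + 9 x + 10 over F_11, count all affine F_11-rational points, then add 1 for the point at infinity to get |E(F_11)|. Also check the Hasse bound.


Affine points = {(1, 3), (1, 8), (2, 5), (2, 6), (3, 3), (3, 8), (4, 0), (5, 2), (5, 9), (6, 4), (6, 7), (7, 3), (7, 8), (8, 0), (10, 0)}; affine count = 15; |E(F_11)| = 16.

Discriminant check: Δ ∝ 4a³ + 27b² = 4·9³ + 27·10² = 4·729 + 27·100 ≡ 6 (mod 11). Nonzero ⇒ E is nonsingular.
For each x ∈ F_11, compute rhs = x³ + 9·x + 10 mod 11, then count y ∈ F_11 with y² ≡ rhs.
  x = 0: rhs = 10, matching y values: none (0 points).
  x = 1: rhs = 9, matching y values: 3, 8 (2 points).
  x = 2: rhs = 3, matching y values: 5, 6 (2 points).
  x = 3: rhs = 9, matching y values: 3, 8 (2 points).
  x = 4: rhs = 0, matching y values: 0 (1 points).
  x = 5: rhs = 4, matching y values: 2, 9 (2 points).
  x = 6: rhs = 5, matching y values: 4, 7 (2 points).
  x = 7: rhs = 9, matching y values: 3, 8 (2 points).
  x = 8: rhs = 0, matching y values: 0 (1 points).
  x = 9: rhs = 6, matching y values: none (0 points).
  x = 10: rhs = 0, matching y values: 0 (1 points).
Total affine count: 15.
Full point count |E(F_11)| = 15 + 1 = 16.
Hasse bound: |16 − (11+1)| = |4| = 4 ≤ 2√11 ≈ 6.6332 ✓.


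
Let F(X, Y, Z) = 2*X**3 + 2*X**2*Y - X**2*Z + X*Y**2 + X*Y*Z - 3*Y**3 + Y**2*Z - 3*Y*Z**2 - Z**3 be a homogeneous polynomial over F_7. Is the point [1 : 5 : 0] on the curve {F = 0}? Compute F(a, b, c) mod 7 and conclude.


F(1,5,0) ≡ 5 (mod 7); P is NOT on the curve.

Evaluate F(1, 5, 0) term-by-term (mod 7).
  2*X**3 ↦ 2·1·1·1 = 2
  2*X**2*Y ↦ 2·1·5·1 = 10
  -X**2*Z ↦ -1·1·1·0 = 0
  X*Y**2 ↦ 1·1·25·1 = 25
  X*Y*Z ↦ 1·1·5·0 = 0
  -3*Y**3 ↦ -3·1·125·1 = -375
  Y**2*Z ↦ 1·1·25·0 = 0
  -3*Y*Z**2 ↦ -3·1·5·0 = 0
  -Z**3 ↦ -1·1·1·0 = 0
Sum: F(1, 5, 0) = (2) + (10) + (0) + (25) + (0) + (-375) + (0) + (0) + (0) = -338.
Reducing mod 7: -338 ≡ 5 (mod 7).
Since F(a, b, c) ≡ 5 ≠ 0 (mod 7), P does NOT lie on the curve.


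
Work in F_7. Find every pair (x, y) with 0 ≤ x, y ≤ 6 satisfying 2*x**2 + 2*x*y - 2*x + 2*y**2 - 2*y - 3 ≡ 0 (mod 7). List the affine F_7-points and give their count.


Affine F_7-points: {(0, 4), (3, 6), (4, 0), (4, 4), (6, 3), (6, 6)}; count = 6.

For each of the 49 pairs (x, y) ∈ F_7², evaluate f(x, y) mod 7. Record the zeros.
  x = 0: [0↦4, 1↦4, 2↦1, 3↦2, 4↦0, 5↦2, 6↦1]  zeros at y ∈ {4}
  x = 1: [0↦4, 1↦6, 2↦5, 3↦1, 4↦1, 5↦5, 6↦6]  zeros at y ∈ ∅
  x = 2: [0↦1, 1↦5, 2↦6, 3↦4, 4↦6, 5↦5, 6↦1]  zeros at y ∈ ∅
  x = 3: [0↦2, 1↦1, 2↦4, 3↦4, 4↦1, 5↦2, 6↦0]  zeros at y ∈ {6}
  x = 4: [0↦0, 1↦1, 2↦6, 3↦1, 4↦0, 5↦3, 6↦3]  zeros at y ∈ {0, 4}
  x = 5: [0↦2, 1↦5, 2↦5, 3↦2, 4↦3, 5↦1, 6↦3]  zeros at y ∈ ∅
  x = 6: [0↦1, 1↦6, 2↦1, 3↦0, 4↦3, 5↦3, 6↦0]  zeros at y ∈ {3, 6}
Collecting zeros: affine points = {(0, 4), (3, 6), (4, 0), (4, 4), (6, 3), (6, 6)}.
Total count |C(F_7)_aff| = 6.


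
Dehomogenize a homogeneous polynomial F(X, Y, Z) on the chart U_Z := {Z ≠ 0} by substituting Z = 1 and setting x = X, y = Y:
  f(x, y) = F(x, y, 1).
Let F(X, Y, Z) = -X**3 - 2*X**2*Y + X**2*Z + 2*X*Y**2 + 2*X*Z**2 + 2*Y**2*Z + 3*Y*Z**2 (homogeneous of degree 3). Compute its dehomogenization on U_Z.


f(x, y) = -x**3 - 2*x**2*y + x**2 + 2*x*y**2 + 2*x + 2*y**2 + 3*y

On U_Z we set Z = 1. Each monomial c·X^i·Y^j·Z^k in F becomes c·x^i·y^j·1^k = c·x^i·y^j.
Substituting Z = 1: F(X, Y, 1) = -x**3 - 2*x**2*y + x**2 + 2*x*y**2 + 2*x + 2*y**2 + 3*y.
Note: deg(f) ≤ deg(F) = 3; strict inequality happens when F is divisible by Z (lost terms).


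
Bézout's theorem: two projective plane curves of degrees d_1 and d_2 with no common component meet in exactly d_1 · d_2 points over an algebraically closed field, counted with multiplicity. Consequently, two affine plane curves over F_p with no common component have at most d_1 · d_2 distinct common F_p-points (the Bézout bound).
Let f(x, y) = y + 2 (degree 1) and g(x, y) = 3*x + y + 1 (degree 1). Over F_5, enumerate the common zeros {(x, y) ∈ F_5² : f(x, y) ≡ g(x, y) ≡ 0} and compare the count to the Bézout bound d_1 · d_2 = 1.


Common zeros: {(2, 3)}; count = 1; Bézout bound = 1.

deg(f) = 1, deg(g) = 1, so Bézout bound = 1.
Scan x ∈ F_5. For each x, list the y ∈ F_5 with f(x, y) ≡ 0 and those with g(x, y) ≡ 0 (mod 5); the common zeros in that column are the intersection.
  x = 0: f ≡ 0 at y ∈ {3}; g ≡ 0 at y ∈ {4}; common: ∅.
  x = 1: f ≡ 0 at y ∈ {3}; g ≡ 0 at y ∈ {1}; common: ∅.
  x = 2: f ≡ 0 at y ∈ {3}; g ≡ 0 at y ∈ {3}; common: {3}.
  x = 3: f ≡ 0 at y ∈ {3}; g ≡ 0 at y ∈ {0}; common: ∅.
  x = 4: f ≡ 0 at y ∈ {3}; g ≡ 0 at y ∈ {2}; common: ∅.
Collecting: common zeros = {(2, 3)}, so the count is 1.
Comparison with the Bézout bound: 1 ≤ 1 = deg(f)·deg(g), as expected for curves with no common component (the bound is attained).


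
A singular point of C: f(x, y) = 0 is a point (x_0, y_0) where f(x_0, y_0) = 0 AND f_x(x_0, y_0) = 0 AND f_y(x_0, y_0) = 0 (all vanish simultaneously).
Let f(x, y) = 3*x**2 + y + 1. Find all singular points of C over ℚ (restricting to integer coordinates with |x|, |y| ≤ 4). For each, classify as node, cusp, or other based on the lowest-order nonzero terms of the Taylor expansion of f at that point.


No singular points in the scanned grid; C is smooth there.

Compute partial derivatives:
  f_x = 6*x.
  f_y = 1.
f_y = 1 is a nonzero constant, so f_y never vanishes: no point (x, y) can satisfy f = f_x = f_y = 0. In particular no (x, y) ∈ {−4, ..., 4}² is singular; the curve is smooth.


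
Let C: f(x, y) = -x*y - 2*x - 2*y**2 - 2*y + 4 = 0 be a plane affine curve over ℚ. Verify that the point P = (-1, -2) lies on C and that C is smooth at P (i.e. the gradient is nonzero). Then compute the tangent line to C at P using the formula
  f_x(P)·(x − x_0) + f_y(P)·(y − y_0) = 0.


Tangent line at P: 7*y + 14 = 0.

Step 1: f(-1, -2) = 0, so P lies on C.
Step 2: partial derivatives
  f_x(x, y) = -y - 2, f_y(x, y) = -x - 4*y - 2.
  f_x(P) = 0, f_y(P) = 7 (gradient nonzero, so P is smooth).
Step 3: tangent line at P: 0·(x − -1) + 7·(y − -2) = 0.
Expanding: 7*y + 14 = 0.


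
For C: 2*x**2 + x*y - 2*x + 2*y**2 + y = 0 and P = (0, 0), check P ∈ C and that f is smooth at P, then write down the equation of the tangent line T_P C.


Tangent line at P: -2*x + y = 0.

Step 1: f(0, 0) = 0, so P lies on C.
Step 2: partial derivatives
  f_x(x, y) = 4*x + y - 2, f_y(x, y) = x + 4*y + 1.
  f_x(P) = -2, f_y(P) = 1 (gradient nonzero, so P is smooth).
Step 3: tangent line at P: -2·(x − 0) + 1·(y − 0) = 0.
Expanding: -2*x + y = 0.


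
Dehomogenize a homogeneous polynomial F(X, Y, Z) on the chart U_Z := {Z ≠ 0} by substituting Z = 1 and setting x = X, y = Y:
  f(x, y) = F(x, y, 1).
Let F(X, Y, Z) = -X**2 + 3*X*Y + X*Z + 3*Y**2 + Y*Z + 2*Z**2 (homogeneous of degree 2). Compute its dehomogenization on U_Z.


f(x, y) = -x**2 + 3*x*y + x + 3*y**2 + y + 2

On U_Z we set Z = 1. Each monomial c·X^i·Y^j·Z^k in F becomes c·x^i·y^j·1^k = c·x^i·y^j.
Substituting Z = 1: F(X, Y, 1) = -x**2 + 3*x*y + x + 3*y**2 + y + 2.
Note: deg(f) ≤ deg(F) = 2; strict inequality happens when F is divisible by Z (lost terms).


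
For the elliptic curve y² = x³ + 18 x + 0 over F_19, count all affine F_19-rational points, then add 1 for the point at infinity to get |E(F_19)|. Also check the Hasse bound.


Affine points = {(0, 0), (1, 0), (2, 5), (2, 14), (3, 9), (3, 10), (5, 5), (5, 14), (6, 1), (6, 18), (9, 6), (9, 13), (11, 3), (11, 16), (12, 5), (12, 14), (15, 4), (15, 15), (18, 0)}; affine count = 19; |E(F_19)| = 20.

Discriminant check: Δ ∝ 4a³ + 27b² = 4·18³ + 27·0² = 4·5832 + 27·0 ≡ 15 (mod 19). Nonzero ⇒ E is nonsingular.
For each x ∈ F_19, compute rhs = x³ + 18·x + 0 mod 19, then count y ∈ F_19 with y² ≡ rhs.
  x = 0: rhs = 0, matching y values: 0 (1 points).
  x = 1: rhs = 0, matching y values: 0 (1 points).
  x = 2: rhs = 6, matching y values: 5, 14 (2 points).
  x = 3: rhs = 5, matching y values: 9, 10 (2 points).
  x = 4: rhs = 3, matching y values: none (0 points).
  x = 5: rhs = 6, matching y values: 5, 14 (2 points).
  x = 6: rhs = 1, matching y values: 1, 18 (2 points).
  x = 7: rhs = 13, matching y values: none (0 points).
  x = 8: rhs = 10, matching y values: none (0 points).
  x = 9: rhs = 17, matching y values: 6, 13 (2 points).
  x = 10: rhs = 2, matching y values: none (0 points).
  x = 11: rhs = 9, matching y values: 3, 16 (2 points).
  x = 12: rhs = 6, matching y values: 5, 14 (2 points).
  x = 13: rhs = 18, matching y values: none (0 points).
  x = 14: rhs = 13, matching y values: none (0 points).
  x = 15: rhs = 16, matching y values: 4, 15 (2 points).
  x = 16: rhs = 14, matching y values: none (0 points).
  x = 17: rhs = 13, matching y values: none (0 points).
  x = 18: rhs = 0, matching y values: 0 (1 points).
Total affine count: 19.
Full point count |E(F_19)| = 19 + 1 = 20.
Hasse bound: |20 − (19+1)| = |0| = 0 ≤ 2√19 ≈ 8.7178 ✓.


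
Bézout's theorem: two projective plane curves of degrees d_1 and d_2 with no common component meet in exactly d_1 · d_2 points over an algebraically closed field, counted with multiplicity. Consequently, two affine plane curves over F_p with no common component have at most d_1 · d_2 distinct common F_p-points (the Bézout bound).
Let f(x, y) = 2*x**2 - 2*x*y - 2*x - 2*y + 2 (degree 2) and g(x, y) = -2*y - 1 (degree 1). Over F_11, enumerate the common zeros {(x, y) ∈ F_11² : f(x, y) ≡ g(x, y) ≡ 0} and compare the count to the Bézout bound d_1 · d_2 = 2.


Common zeros: ∅; count = 0; Bézout bound = 2.

deg(f) = 2, deg(g) = 1, so Bézout bound = 2.
Scan x ∈ F_11. For each x, list the y ∈ F_11 with f(x, y) ≡ 0 and those with g(x, y) ≡ 0 (mod 11); the common zeros in that column are the intersection.
  x = 0: f ≡ 0 at y ∈ {1}; g ≡ 0 at y ∈ {5}; common: ∅.
  x = 1: f ≡ 0 at y ∈ {6}; g ≡ 0 at y ∈ {5}; common: ∅.
  x = 2: f ≡ 0 at y ∈ {1}; g ≡ 0 at y ∈ {5}; common: ∅.
  x = 3: f ≡ 0 at y ∈ {10}; g ≡ 0 at y ∈ {5}; common: ∅.
  x = 4: f ≡ 0 at y ∈ {7}; g ≡ 0 at y ∈ {5}; common: ∅.
  x = 5: f ≡ 0 at y ∈ {9}; g ≡ 0 at y ∈ {5}; common: ∅.
  x = 6: f ≡ 0 at y ∈ {6}; g ≡ 0 at y ∈ {5}; common: ∅.
  x = 7: f ≡ 0 at y ∈ {4}; g ≡ 0 at y ∈ {5}; common: ∅.
  x = 8: f ≡ 0 at y ∈ {10}; g ≡ 0 at y ∈ {5}; common: ∅.
  x = 9: f ≡ 0 at y ∈ {4}; g ≡ 0 at y ∈ {5}; common: ∅.
  x = 10: f ≡ 0 at y ∈ ∅; g ≡ 0 at y ∈ {5}; common: ∅.
Collecting: common zeros = ∅, so the count is 0.
Comparison with the Bézout bound: 0 ≤ 2 = deg(f)·deg(g), as expected for curves with no common component (the affine F_11-count falls short of the bound because intersections may lie at infinity, over extension fields, or carry multiplicity).


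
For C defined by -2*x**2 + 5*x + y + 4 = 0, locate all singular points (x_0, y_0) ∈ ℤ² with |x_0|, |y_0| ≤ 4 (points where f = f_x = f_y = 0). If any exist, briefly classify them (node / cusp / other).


No singular points in the scanned grid; C is smooth there.

Compute partial derivatives:
  f_x = 5 - 4*x.
  f_y = 1.
f_y = 1 is a nonzero constant, so f_y never vanishes: no point (x, y) can satisfy f = f_x = f_y = 0. In particular no (x, y) ∈ {−4, ..., 4}² is singular; the curve is smooth.


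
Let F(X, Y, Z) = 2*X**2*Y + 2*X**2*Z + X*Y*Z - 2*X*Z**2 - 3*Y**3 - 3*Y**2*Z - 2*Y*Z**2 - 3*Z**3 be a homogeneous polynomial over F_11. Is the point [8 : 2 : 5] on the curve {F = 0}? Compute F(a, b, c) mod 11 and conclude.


F(8,2,5) ≡ 6 (mod 11); P is NOT on the curve.

Evaluate F(8, 2, 5) term-by-term (mod 11).
  2*X**2*Y ↦ 2·64·2·1 = 256
  2*X**2*Z ↦ 2·64·1·5 = 640
  X*Y*Z ↦ 1·8·2·5 = 80
  -2*X*Z**2 ↦ -2·8·1·25 = -400
  -3*Y**3 ↦ -3·1·8·1 = -24
  -3*Y**2*Z ↦ -3·1·4·5 = -60
  -2*Y*Z**2 ↦ -2·1·2·25 = -100
  -3*Z**3 ↦ -3·1·1·125 = -375
Sum: F(8, 2, 5) = (256) + (640) + (80) + (-400) + (-24) + (-60) + (-100) + (-375) = 17.
Reducing mod 11: 17 ≡ 6 (mod 11).
Since F(a, b, c) ≡ 6 ≠ 0 (mod 11), P does NOT lie on the curve.


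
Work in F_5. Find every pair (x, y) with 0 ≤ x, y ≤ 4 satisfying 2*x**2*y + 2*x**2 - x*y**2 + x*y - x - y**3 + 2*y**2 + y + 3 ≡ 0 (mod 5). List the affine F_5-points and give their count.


Affine F_5-points: {(0, 1), (0, 2), (0, 4), (2, 3), (3, 2), (4, 1)}; count = 6.

For each of the 25 pairs (x, y) ∈ F_5², evaluate f(x, y) mod 5. Record the zeros.
  x = 0: [0↦3, 1↦0, 2↦0, 3↦2, 4↦0]  zeros at y ∈ {1, 2, 4}
  x = 1: [0↦4, 1↦3, 2↦3, 3↦3, 4↦2]  zeros at y ∈ ∅
  x = 2: [0↦4, 1↦4, 2↦3, 3↦0, 4↦4]  zeros at y ∈ {3}
  x = 3: [0↦3, 1↦3, 2↦0, 3↦3, 4↦1]  zeros at y ∈ {2}
  x = 4: [0↦1, 1↦0, 2↦4, 3↦2, 4↦3]  zeros at y ∈ {1}
Collecting zeros: affine points = {(0, 1), (0, 2), (0, 4), (2, 3), (3, 2), (4, 1)}.
Total count |C(F_5)_aff| = 6.


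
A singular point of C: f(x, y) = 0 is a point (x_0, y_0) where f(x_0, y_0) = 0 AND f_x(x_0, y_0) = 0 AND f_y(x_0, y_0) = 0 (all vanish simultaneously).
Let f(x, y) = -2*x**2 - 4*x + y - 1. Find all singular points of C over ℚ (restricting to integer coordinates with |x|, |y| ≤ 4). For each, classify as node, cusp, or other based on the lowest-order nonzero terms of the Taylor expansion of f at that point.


No singular points in the scanned grid; C is smooth there.

Compute partial derivatives:
  f_x = -4*x - 4.
  f_y = 1.
f_y = 1 is a nonzero constant, so f_y never vanishes: no point (x, y) can satisfy f = f_x = f_y = 0. In particular no (x, y) ∈ {−4, ..., 4}² is singular; the curve is smooth.


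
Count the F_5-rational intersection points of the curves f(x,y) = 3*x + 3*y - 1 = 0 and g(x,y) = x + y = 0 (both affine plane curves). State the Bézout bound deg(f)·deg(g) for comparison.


Common zeros: ∅; count = 0; Bézout bound = 1.

deg(f) = 1, deg(g) = 1, so Bézout bound = 1.
Scan x ∈ F_5. For each x, list the y ∈ F_5 with f(x, y) ≡ 0 and those with g(x, y) ≡ 0 (mod 5); the common zeros in that column are the intersection.
  x = 0: f ≡ 0 at y ∈ {2}; g ≡ 0 at y ∈ {0}; common: ∅.
  x = 1: f ≡ 0 at y ∈ {1}; g ≡ 0 at y ∈ {4}; common: ∅.
  x = 2: f ≡ 0 at y ∈ {0}; g ≡ 0 at y ∈ {3}; common: ∅.
  x = 3: f ≡ 0 at y ∈ {4}; g ≡ 0 at y ∈ {2}; common: ∅.
  x = 4: f ≡ 0 at y ∈ {3}; g ≡ 0 at y ∈ {1}; common: ∅.
Collecting: common zeros = ∅, so the count is 0.
Comparison with the Bézout bound: 0 ≤ 1 = deg(f)·deg(g), as expected for curves with no common component (the affine F_5-count falls short of the bound because intersections may lie at infinity, over extension fields, or carry multiplicity).


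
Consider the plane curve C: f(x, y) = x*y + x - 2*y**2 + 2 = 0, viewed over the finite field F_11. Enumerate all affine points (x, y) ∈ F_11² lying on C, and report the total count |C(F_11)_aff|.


Affine F_11-points: {(0, 1), (0, 10), (1, 7), (1, 10), (2, 2), (2, 10), (3, 8), (3, 10), (4, 3), (4, 10), (5, 9), (5, 10), (6, 4), (6, 10), (7, 10), (8, 5), (8, 10), (9, 0), (9, 10), (10, 6), (10, 10)}; count = 21.

For each of the 121 pairs (x, y) ∈ F_11², evaluate f(x, y) mod 11. Record the zeros.
  x = 0: [0↦2, 1↦0, 2↦5, 3↦6, 4↦3, 5↦7, 6↦7, 7↦3, 8↦6, 9↦5, 10↦0]  zeros at y ∈ {1, 10}
  x = 1: [0↦3, 1↦2, 2↦8, 3↦10, 4↦8, 5↦2, 6↦3, 7↦0, 8↦4, 9↦4, 10↦0]  zeros at y ∈ {7, 10}
  x = 2: [0↦4, 1↦4, 2↦0, 3↦3, 4↦2, 5↦8, 6↦10, 7↦8, 8↦2, 9↦3, 10↦0]  zeros at y ∈ {2, 10}
  x = 3: [0↦5, 1↦6, 2↦3, 3↦7, 4↦7, 5↦3, 6↦6, 7↦5, 8↦0, 9↦2, 10↦0]  zeros at y ∈ {8, 10}
  x = 4: [0↦6, 1↦8, 2↦6, 3↦0, 4↦1, 5↦9, 6↦2, 7↦2, 8↦9, 9↦1, 10↦0]  zeros at y ∈ {3, 10}
  x = 5: [0↦7, 1↦10, 2↦9, 3↦4, 4↦6, 5↦4, 6↦9, 7↦10, 8↦7, 9↦0, 10↦0]  zeros at y ∈ {9, 10}
  x = 6: [0↦8, 1↦1, 2↦1, 3↦8, 4↦0, 5↦10, 6↦5, 7↦7, 8↦5, 9↦10, 10↦0]  zeros at y ∈ {4, 10}
  x = 7: [0↦9, 1↦3, 2↦4, 3↦1, 4↦5, 5↦5, 6↦1, 7↦4, 8↦3, 9↦9, 10↦0]  zeros at y ∈ {10}
  x = 8: [0↦10, 1↦5, 2↦7, 3↦5, 4↦10, 5↦0, 6↦8, 7↦1, 8↦1, 9↦8, 10↦0]  zeros at y ∈ {5, 10}
  x = 9: [0↦0, 1↦7, 2↦10, 3↦9, 4↦4, 5↦6, 6↦4, 7↦9, 8↦10, 9↦7, 10↦0]  zeros at y ∈ {0, 10}
  x = 10: [0↦1, 1↦9, 2↦2, 3↦2, 4↦9, 5↦1, 6↦0, 7↦6, 8↦8, 9↦6, 10↦0]  zeros at y ∈ {6, 10}
Collecting zeros: affine points = {(0, 1), (0, 10), (1, 7), (1, 10), (2, 2), (2, 10), (3, 8), (3, 10), (4, 3), (4, 10), (5, 9), (5, 10), (6, 4), (6, 10), (7, 10), (8, 5), (8, 10), (9, 0), (9, 10), (10, 6), (10, 10)}.
Total count |C(F_11)_aff| = 21.


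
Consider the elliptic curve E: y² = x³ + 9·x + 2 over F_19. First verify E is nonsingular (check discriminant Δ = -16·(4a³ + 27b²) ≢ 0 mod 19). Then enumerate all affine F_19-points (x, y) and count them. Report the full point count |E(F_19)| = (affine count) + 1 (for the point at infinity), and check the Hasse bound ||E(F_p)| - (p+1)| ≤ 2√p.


Affine points = {(2, 3), (2, 16), (4, 8), (4, 11), (5, 1), (5, 18), (6, 5), (6, 14), (7, 3), (7, 16), (8, 4), (8, 15), (10, 3), (10, 16), (11, 8), (11, 11), (13, 6), (13, 13), (15, 4), (15, 15), (16, 9), (16, 10), (18, 7), (18, 12)}; affine count = 24; |E(F_19)| = 25.

Discriminant check: Δ ∝ 4a³ + 27b² = 4·9³ + 27·2² = 4·729 + 27·4 ≡ 3 (mod 19). Nonzero ⇒ E is nonsingular.
For each x ∈ F_19, compute rhs = x³ + 9·x + 2 mod 19, then count y ∈ F_19 with y² ≡ rhs.
  x = 0: rhs = 2, matching y values: none (0 points).
  x = 1: rhs = 12, matching y values: none (0 points).
  x = 2: rhs = 9, matching y values: 3, 16 (2 points).
  x = 3: rhs = 18, matching y values: none (0 points).
  x = 4: rhs = 7, matching y values: 8, 11 (2 points).
  x = 5: rhs = 1, matching y values: 1, 18 (2 points).
  x = 6: rhs = 6, matching y values: 5, 14 (2 points).
  x = 7: rhs = 9, matching y values: 3, 16 (2 points).
  x = 8: rhs = 16, matching y values: 4, 15 (2 points).
  x = 9: rhs = 14, matching y values: none (0 points).
  x = 10: rhs = 9, matching y values: 3, 16 (2 points).
  x = 11: rhs = 7, matching y values: 8, 11 (2 points).
  x = 12: rhs = 14, matching y values: none (0 points).
  x = 13: rhs = 17, matching y values: 6, 13 (2 points).
  x = 14: rhs = 3, matching y values: none (0 points).
  x = 15: rhs = 16, matching y values: 4, 15 (2 points).
  x = 16: rhs = 5, matching y values: 9, 10 (2 points).
  x = 17: rhs = 14, matching y values: none (0 points).
  x = 18: rhs = 11, matching y values: 7, 12 (2 points).
Total affine count: 24.
Full point count |E(F_19)| = 24 + 1 = 25.
Hasse bound: |25 − (19+1)| = |5| = 5 ≤ 2√19 ≈ 8.7178 ✓.


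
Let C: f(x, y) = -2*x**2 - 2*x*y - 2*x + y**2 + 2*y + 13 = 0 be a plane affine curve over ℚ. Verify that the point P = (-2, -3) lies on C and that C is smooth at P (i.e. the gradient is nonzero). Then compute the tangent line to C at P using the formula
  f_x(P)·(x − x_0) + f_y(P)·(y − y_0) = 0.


Tangent line at P: 12*x + 24 = 0.

Step 1: f(-2, -3) = 0, so P lies on C.
Step 2: partial derivatives
  f_x(x, y) = -4*x - 2*y - 2, f_y(x, y) = -2*x + 2*y + 2.
  f_x(P) = 12, f_y(P) = 0 (gradient nonzero, so P is smooth).
Step 3: tangent line at P: 12·(x − -2) + 0·(y − -3) = 0.
Expanding: 12*x + 24 = 0.


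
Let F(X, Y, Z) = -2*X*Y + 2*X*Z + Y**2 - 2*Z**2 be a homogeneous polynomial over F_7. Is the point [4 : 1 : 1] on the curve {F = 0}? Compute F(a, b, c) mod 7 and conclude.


F(4,1,1) ≡ 6 (mod 7); P is NOT on the curve.

Evaluate F(4, 1, 1) term-by-term (mod 7).
  -2*X*Y ↦ -2·4·1·1 = -8
  2*X*Z ↦ 2·4·1·1 = 8
  Y**2 ↦ 1·1·1·1 = 1
  -2*Z**2 ↦ -2·1·1·1 = -2
Sum: F(4, 1, 1) = (-8) + (8) + (1) + (-2) = -1.
Reducing mod 7: -1 ≡ 6 (mod 7).
Since F(a, b, c) ≡ 6 ≠ 0 (mod 7), P does NOT lie on the curve.


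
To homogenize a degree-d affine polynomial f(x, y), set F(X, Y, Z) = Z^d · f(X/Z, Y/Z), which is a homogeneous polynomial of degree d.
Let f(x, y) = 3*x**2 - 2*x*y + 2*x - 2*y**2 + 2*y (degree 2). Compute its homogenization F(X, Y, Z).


F(X, Y, Z) = 3*X**2 - 2*X*Y + 2*X*Z - 2*Y**2 + 2*Y*Z

deg(f) = 2.
Substitute x = X/Z, y = Y/Z into f, then multiply by Z^2.
  monomial 3·x^2·y^0 ↦ 3·X^2·Y^0·Z^0.
  monomial -2·x^1·y^1 ↦ -2·X^1·Y^1·Z^0.
  monomial 2·x^1·y^0 ↦ 2·X^1·Y^0·Z^1.
  monomial -2·x^0·y^2 ↦ -2·X^0·Y^2·Z^0.
  monomial 2·x^0·y^1 ↦ 2·X^0·Y^1·Z^1.
Collecting: F(X, Y, Z) = 3*X**2 - 2*X*Y + 2*X*Z - 2*Y**2 + 2*Y*Z.


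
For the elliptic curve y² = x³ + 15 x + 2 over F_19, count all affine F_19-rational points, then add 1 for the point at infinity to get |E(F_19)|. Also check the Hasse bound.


Affine points = {(3, 6), (3, 13), (6, 2), (6, 17), (8, 8), (8, 11), (9, 7), (9, 12), (11, 4), (11, 15), (13, 0), (14, 7), (14, 12), (15, 7), (15, 12), (16, 5), (16, 14), (18, 9), (18, 10)}; affine count = 19; |E(F_19)| = 20.

Discriminant check: Δ ∝ 4a³ + 27b² = 4·15³ + 27·2² = 4·3375 + 27·4 ≡ 4 (mod 19). Nonzero ⇒ E is nonsingular.
For each x ∈ F_19, compute rhs = x³ + 15·x + 2 mod 19, then count y ∈ F_19 with y² ≡ rhs.
  x = 0: rhs = 2, matching y values: none (0 points).
  x = 1: rhs = 18, matching y values: none (0 points).
  x = 2: rhs = 2, matching y values: none (0 points).
  x = 3: rhs = 17, matching y values: 6, 13 (2 points).
  x = 4: rhs = 12, matching y values: none (0 points).
  x = 5: rhs = 12, matching y values: none (0 points).
  x = 6: rhs = 4, matching y values: 2, 17 (2 points).
  x = 7: rhs = 13, matching y values: none (0 points).
  x = 8: rhs = 7, matching y values: 8, 11 (2 points).
  x = 9: rhs = 11, matching y values: 7, 12 (2 points).
  x = 10: rhs = 12, matching y values: none (0 points).
  x = 11: rhs = 16, matching y values: 4, 15 (2 points).
  x = 12: rhs = 10, matching y values: none (0 points).
  x = 13: rhs = 0, matching y values: 0 (1 points).
  x = 14: rhs = 11, matching y values: 7, 12 (2 points).
  x = 15: rhs = 11, matching y values: 7, 12 (2 points).
  x = 16: rhs = 6, matching y values: 5, 14 (2 points).
  x = 17: rhs = 2, matching y values: none (0 points).
  x = 18: rhs = 5, matching y values: 9, 10 (2 points).
Total affine count: 19.
Full point count |E(F_19)| = 19 + 1 = 20.
Hasse bound: |20 − (19+1)| = |0| = 0 ≤ 2√19 ≈ 8.7178 ✓.


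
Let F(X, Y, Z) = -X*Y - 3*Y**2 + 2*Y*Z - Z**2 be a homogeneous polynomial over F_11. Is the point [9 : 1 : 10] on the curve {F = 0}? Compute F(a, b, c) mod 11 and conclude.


F(9,1,10) ≡ 7 (mod 11); P is NOT on the curve.

Evaluate F(9, 1, 10) term-by-term (mod 11).
  -X*Y ↦ -1·9·1·1 = -9
  -3*Y**2 ↦ -3·1·1·1 = -3
  2*Y*Z ↦ 2·1·1·10 = 20
  -Z**2 ↦ -1·1·1·100 = -100
Sum: F(9, 1, 10) = (-9) + (-3) + (20) + (-100) = -92.
Reducing mod 11: -92 ≡ 7 (mod 11).
Since F(a, b, c) ≡ 7 ≠ 0 (mod 11), P does NOT lie on the curve.


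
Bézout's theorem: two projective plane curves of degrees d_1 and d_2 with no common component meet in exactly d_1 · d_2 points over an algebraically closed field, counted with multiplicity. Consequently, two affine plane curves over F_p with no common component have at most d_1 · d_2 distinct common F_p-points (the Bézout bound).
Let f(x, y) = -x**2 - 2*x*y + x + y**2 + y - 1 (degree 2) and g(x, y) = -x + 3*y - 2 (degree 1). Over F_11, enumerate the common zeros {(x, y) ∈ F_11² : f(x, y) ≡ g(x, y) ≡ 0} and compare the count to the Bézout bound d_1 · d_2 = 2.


Common zeros: ∅; count = 0; Bézout bound = 2.

deg(f) = 2, deg(g) = 1, so Bézout bound = 2.
Scan x ∈ F_11. For each x, list the y ∈ F_11 with f(x, y) ≡ 0 and those with g(x, y) ≡ 0 (mod 11); the common zeros in that column are the intersection.
  x = 0: f ≡ 0 at y ∈ {3, 7}; g ≡ 0 at y ∈ {8}; common: ∅.
  x = 1: f ≡ 0 at y ∈ {4, 8}; g ≡ 0 at y ∈ {1}; common: ∅.
  x = 2: f ≡ 0 at y ∈ ∅; g ≡ 0 at y ∈ {5}; common: ∅.
  x = 3: f ≡ 0 at y ∈ {1, 4}; g ≡ 0 at y ∈ {9}; common: ∅.
  x = 4: f ≡ 0 at y ∈ ∅; g ≡ 0 at y ∈ {2}; common: ∅.
  x = 5: f ≡ 0 at y ∈ {10}; g ≡ 0 at y ∈ {6}; common: ∅.
  x = 6: f ≡ 0 at y ∈ {3, 8}; g ≡ 0 at y ∈ {10}; common: ∅.
  x = 7: f ≡ 0 at y ∈ {1}; g ≡ 0 at y ∈ {3}; common: ∅.
  x = 8: f ≡ 0 at y ∈ ∅; g ≡ 0 at y ∈ {7}; common: ∅.
  x = 9: f ≡ 0 at y ∈ {7, 10}; g ≡ 0 at y ∈ {0}; common: ∅.
  x = 10: f ≡ 0 at y ∈ ∅; g ≡ 0 at y ∈ {4}; common: ∅.
Collecting: common zeros = ∅, so the count is 0.
Comparison with the Bézout bound: 0 ≤ 2 = deg(f)·deg(g), as expected for curves with no common component (the affine F_11-count falls short of the bound because intersections may lie at infinity, over extension fields, or carry multiplicity).


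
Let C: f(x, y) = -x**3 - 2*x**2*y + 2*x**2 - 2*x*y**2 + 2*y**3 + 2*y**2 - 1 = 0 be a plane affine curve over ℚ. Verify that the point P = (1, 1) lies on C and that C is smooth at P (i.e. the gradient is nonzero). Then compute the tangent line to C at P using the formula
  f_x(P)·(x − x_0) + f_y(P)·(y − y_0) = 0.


Tangent line at P: -5*x + 4*y + 1 = 0.

Step 1: f(1, 1) = 0, so P lies on C.
Step 2: partial derivatives
  f_x(x, y) = -3*x**2 - 4*x*y + 4*x - 2*y**2, f_y(x, y) = -2*x**2 - 4*x*y + 6*y**2 + 4*y.
  f_x(P) = -5, f_y(P) = 4 (gradient nonzero, so P is smooth).
Step 3: tangent line at P: -5·(x − 1) + 4·(y − 1) = 0.
Expanding: -5*x + 4*y + 1 = 0.


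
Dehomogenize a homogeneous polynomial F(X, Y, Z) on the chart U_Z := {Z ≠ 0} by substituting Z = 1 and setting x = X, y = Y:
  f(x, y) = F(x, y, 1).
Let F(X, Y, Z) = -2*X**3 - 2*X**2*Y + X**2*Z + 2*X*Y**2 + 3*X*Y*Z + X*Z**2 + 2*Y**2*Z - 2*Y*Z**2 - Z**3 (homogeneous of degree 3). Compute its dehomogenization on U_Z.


f(x, y) = -2*x**3 - 2*x**2*y + x**2 + 2*x*y**2 + 3*x*y + x + 2*y**2 - 2*y - 1

On U_Z we set Z = 1. Each monomial c·X^i·Y^j·Z^k in F becomes c·x^i·y^j·1^k = c·x^i·y^j.
Substituting Z = 1: F(X, Y, 1) = -2*x**3 - 2*x**2*y + x**2 + 2*x*y**2 + 3*x*y + x + 2*y**2 - 2*y - 1.
Note: deg(f) ≤ deg(F) = 3; strict inequality happens when F is divisible by Z (lost terms).


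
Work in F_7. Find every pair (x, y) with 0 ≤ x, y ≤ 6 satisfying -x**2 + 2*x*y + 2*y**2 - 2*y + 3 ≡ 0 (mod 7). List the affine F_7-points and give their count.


Affine F_7-points: {(0, 2), (0, 6), (3, 1), (3, 4), (4, 2), (5, 4), (5, 6), (6, 1)}; count = 8.

For each of the 49 pairs (x, y) ∈ F_7², evaluate f(x, y) mod 7. Record the zeros.
  x = 0: [0↦3, 1↦3, 2↦0, 3↦1, 4↦6, 5↦1, 6↦0]  zeros at y ∈ {2, 6}
  x = 1: [0↦2, 1↦4, 2↦3, 3↦6, 4↦6, 5↦3, 6↦4]  zeros at y ∈ ∅
  x = 2: [0↦6, 1↦3, 2↦4, 3↦2, 4↦4, 5↦3, 6↦6]  zeros at y ∈ ∅
  x = 3: [0↦1, 1↦0, 2↦3, 3↦3, 4↦0, 5↦1, 6↦6]  zeros at y ∈ {1, 4}
  x = 4: [0↦1, 1↦2, 2↦0, 3↦2, 4↦1, 5↦4, 6↦4]  zeros at y ∈ {2}
  x = 5: [0↦6, 1↦2, 2↦2, 3↦6, 4↦0, 5↦5, 6↦0]  zeros at y ∈ {4, 6}
  x = 6: [0↦2, 1↦0, 2↦2, 3↦1, 4↦4, 5↦4, 6↦1]  zeros at y ∈ {1}
Collecting zeros: affine points = {(0, 2), (0, 6), (3, 1), (3, 4), (4, 2), (5, 4), (5, 6), (6, 1)}.
Total count |C(F_7)_aff| = 8.


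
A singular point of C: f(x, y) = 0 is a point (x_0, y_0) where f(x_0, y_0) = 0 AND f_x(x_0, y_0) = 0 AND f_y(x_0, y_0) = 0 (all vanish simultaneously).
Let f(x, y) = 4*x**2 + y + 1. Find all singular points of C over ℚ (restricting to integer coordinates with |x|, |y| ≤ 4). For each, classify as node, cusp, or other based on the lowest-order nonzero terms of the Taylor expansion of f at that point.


No singular points in the scanned grid; C is smooth there.

Compute partial derivatives:
  f_x = 8*x.
  f_y = 1.
f_y = 1 is a nonzero constant, so f_y never vanishes: no point (x, y) can satisfy f = f_x = f_y = 0. In particular no (x, y) ∈ {−4, ..., 4}² is singular; the curve is smooth.


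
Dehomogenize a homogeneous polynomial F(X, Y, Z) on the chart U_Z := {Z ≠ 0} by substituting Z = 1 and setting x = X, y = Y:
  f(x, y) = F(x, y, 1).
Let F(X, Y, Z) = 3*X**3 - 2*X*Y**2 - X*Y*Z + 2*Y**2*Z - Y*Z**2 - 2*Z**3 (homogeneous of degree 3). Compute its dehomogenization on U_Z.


f(x, y) = 3*x**3 - 2*x*y**2 - x*y + 2*y**2 - y - 2

On U_Z we set Z = 1. Each monomial c·X^i·Y^j·Z^k in F becomes c·x^i·y^j·1^k = c·x^i·y^j.
Substituting Z = 1: F(X, Y, 1) = 3*x**3 - 2*x*y**2 - x*y + 2*y**2 - y - 2.
Note: deg(f) ≤ deg(F) = 3; strict inequality happens when F is divisible by Z (lost terms).


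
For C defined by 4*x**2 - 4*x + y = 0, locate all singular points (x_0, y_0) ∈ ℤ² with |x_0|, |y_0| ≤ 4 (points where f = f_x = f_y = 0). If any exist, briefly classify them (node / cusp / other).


No singular points in the scanned grid; C is smooth there.

Compute partial derivatives:
  f_x = 8*x - 4.
  f_y = 1.
f_y = 1 is a nonzero constant, so f_y never vanishes: no point (x, y) can satisfy f = f_x = f_y = 0. In particular no (x, y) ∈ {−4, ..., 4}² is singular; the curve is smooth.


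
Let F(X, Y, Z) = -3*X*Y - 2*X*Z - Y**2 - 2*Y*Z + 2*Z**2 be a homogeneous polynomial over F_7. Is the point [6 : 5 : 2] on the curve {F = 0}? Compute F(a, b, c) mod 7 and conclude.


F(6,5,2) ≡ 3 (mod 7); P is NOT on the curve.

Evaluate F(6, 5, 2) term-by-term (mod 7).
  -3*X*Y ↦ -3·6·5·1 = -90
  -2*X*Z ↦ -2·6·1·2 = -24
  -Y**2 ↦ -1·1·25·1 = -25
  -2*Y*Z ↦ -2·1·5·2 = -20
  2*Z**2 ↦ 2·1·1·4 = 8
Sum: F(6, 5, 2) = (-90) + (-24) + (-25) + (-20) + (8) = -151.
Reducing mod 7: -151 ≡ 3 (mod 7).
Since F(a, b, c) ≡ 3 ≠ 0 (mod 7), P does NOT lie on the curve.


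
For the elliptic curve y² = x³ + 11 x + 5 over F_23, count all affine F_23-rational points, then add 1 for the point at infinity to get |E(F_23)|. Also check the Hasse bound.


Affine points = {(2, 9), (2, 14), (5, 1), (5, 22), (11, 10), (11, 13), (12, 5), (12, 18), (15, 7), (15, 16), (18, 3), (18, 20), (19, 9), (19, 14), (22, 4), (22, 19)}; affine count = 16; |E(F_23)| = 17.

Discriminant check: Δ ∝ 4a³ + 27b² = 4·11³ + 27·5² = 4·1331 + 27·25 ≡ 19 (mod 23). Nonzero ⇒ E is nonsingular.
For each x ∈ F_23, compute rhs = x³ + 11·x + 5 mod 23, then count y ∈ F_23 with y² ≡ rhs.
  x = 0: rhs = 5, matching y values: none (0 points).
  x = 1: rhs = 17, matching y values: none (0 points).
  x = 2: rhs = 12, matching y values: 9, 14 (2 points).
  x = 3: rhs = 19, matching y values: none (0 points).
  x = 4: rhs = 21, matching y values: none (0 points).
  x = 5: rhs = 1, matching y values: 1, 22 (2 points).
  x = 6: rhs = 11, matching y values: none (0 points).
  x = 7: rhs = 11, matching y values: none (0 points).
  x = 8: rhs = 7, matching y values: none (0 points).
  x = 9: rhs = 5, matching y values: none (0 points).
  x = 10: rhs = 11, matching y values: none (0 points).
  x = 11: rhs = 8, matching y values: 10, 13 (2 points).
  x = 12: rhs = 2, matching y values: 5, 18 (2 points).
  x = 13: rhs = 22, matching y values: none (0 points).
  x = 14: rhs = 5, matching y values: none (0 points).
  x = 15: rhs = 3, matching y values: 7, 16 (2 points).
  x = 16: rhs = 22, matching y values: none (0 points).
  x = 17: rhs = 22, matching y values: none (0 points).
  x = 18: rhs = 9, matching y values: 3, 20 (2 points).
  x = 19: rhs = 12, matching y values: 9, 14 (2 points).
  x = 20: rhs = 14, matching y values: none (0 points).
  x = 21: rhs = 21, matching y values: none (0 points).
  x = 22: rhs = 16, matching y values: 4, 19 (2 points).
Total affine count: 16.
Full point count |E(F_23)| = 16 + 1 = 17.
Hasse bound: |17 − (23+1)| = |-7| = 7 ≤ 2√23 ≈ 9.5917 ✓.
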